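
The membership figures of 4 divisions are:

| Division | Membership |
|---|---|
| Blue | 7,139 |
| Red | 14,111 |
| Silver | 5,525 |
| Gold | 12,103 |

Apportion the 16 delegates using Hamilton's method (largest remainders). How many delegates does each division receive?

Standard divisor: 38878 ÷ 16 ≈ 2429.875.
Standard quotas: Blue 2.9380, Red 5.8073, Silver 2.2738, Gold 4.9809.
Lower quotas: Blue 2, Red 5, Silver 2, Gold 4 (sum 13, leaving 3 seats).
Remainders in descending order: Gold 0.9809, Blue 0.9380, Red 0.8073, Silver 0.2738.
Largest remainders: Gold, Blue, Red receive the extra seats.

Blue 3, Red 6, Silver 2, Gold 5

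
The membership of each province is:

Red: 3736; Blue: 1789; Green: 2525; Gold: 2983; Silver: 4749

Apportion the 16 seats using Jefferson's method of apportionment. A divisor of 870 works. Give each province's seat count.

Red 4; Blue 2; Green 2; Gold 3; Silver 5

With modified divisor 870: modified quotas Red 4.294, Blue 2.056, Green 2.902, Gold 3.429, Silver 5.459.
Rounding down: Red 4, Blue 2, Green 2, Gold 3, Silver 5 (total 16).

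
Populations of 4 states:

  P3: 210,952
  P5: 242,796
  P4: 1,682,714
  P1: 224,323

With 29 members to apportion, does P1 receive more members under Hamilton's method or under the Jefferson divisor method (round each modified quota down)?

Hamilton

Hamilton: P3 2, P5 3, P4 21, P1 3.
Jefferson: P3 2, P5 3, P4 22, P1 2.
P1 gets 3 under Hamilton and 2 under Jefferson.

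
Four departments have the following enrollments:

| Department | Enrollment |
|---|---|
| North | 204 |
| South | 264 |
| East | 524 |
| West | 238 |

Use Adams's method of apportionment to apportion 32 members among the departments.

Standard divisor 1230/32 ≈ 38.438; standard quotas: North 5.307, South 6.868, East 13.633, West 6.192.
Rounding up gives 6, 7, 14, 7 = 34 seats, so the divisor must be adjusted.
With modified divisor 40.6: modified quotas North 5.025, South 6.502, East 12.906, West 5.862.
Rounding up: North 6, South 7, East 13, West 6 (total 32).

North 6, South 7, East 13, West 6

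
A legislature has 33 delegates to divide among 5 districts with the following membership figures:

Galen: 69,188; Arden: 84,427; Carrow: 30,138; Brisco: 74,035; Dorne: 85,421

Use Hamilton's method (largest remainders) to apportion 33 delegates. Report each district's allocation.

The standard divisor is 343209/33 ≈ 10400.273.
Standard quotas: Galen 6.6525, Arden 8.1178, Carrow 2.8978, Brisco 7.1186, Dorne 8.2133.
Lower quotas: Galen 6, Arden 8, Carrow 2, Brisco 7, Dorne 8 (sum 31, leaving 2 seats).
Remainders in descending order: Carrow 0.8978, Galen 0.6525, Dorne 0.2133, Brisco 0.1186, Arden 0.1178.
Largest remainders: Carrow, Galen receive the extra seats.

Galen: 7; Arden: 8; Carrow: 3; Brisco: 7; Dorne: 8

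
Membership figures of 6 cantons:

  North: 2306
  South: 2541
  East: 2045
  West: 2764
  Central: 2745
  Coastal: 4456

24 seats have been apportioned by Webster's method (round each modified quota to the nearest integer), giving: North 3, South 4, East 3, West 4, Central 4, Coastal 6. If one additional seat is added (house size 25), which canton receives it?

Coastal

Priority for the next seat is population ÷ (current seats + 0.5).
Priorities: North 658.857, South 564.667, East 584.286, West 614.222, Central 610.000, Coastal 685.538.
Highest priority: Coastal.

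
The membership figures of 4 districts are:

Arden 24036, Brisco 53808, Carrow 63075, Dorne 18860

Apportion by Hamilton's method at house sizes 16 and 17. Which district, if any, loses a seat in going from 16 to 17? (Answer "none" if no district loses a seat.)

At 16 seats: Arden 3, Brisco 5, Carrow 6, Dorne 2.
At 17 seats: Arden 2, Brisco 6, Carrow 7, Dorne 2.
Arden drops from 3 to 2.

Arden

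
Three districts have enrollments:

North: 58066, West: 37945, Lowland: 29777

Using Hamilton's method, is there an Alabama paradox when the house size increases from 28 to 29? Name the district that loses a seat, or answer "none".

none

At 28 seats: North 13, West 8, Lowland 7.
At 29 seats: North 13, West 9, Lowland 7.
No district's allocation decreased.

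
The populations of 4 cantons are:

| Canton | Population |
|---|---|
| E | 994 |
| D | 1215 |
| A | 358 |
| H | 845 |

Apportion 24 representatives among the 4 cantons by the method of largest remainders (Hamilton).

Total 3412; standard divisor 3412/24 ≈ 142.167.
Standard quotas: E 6.992, D 8.546, A 2.518, H 5.944.
Lower quotas: E 6, D 8, A 2, H 5 (sum 21, leaving 3 seats).
Remainders in descending order: E 0.992, H 0.944, D 0.546, A 0.518.
Largest remainders: E, H, D receive the extra seats.

E=7, D=9, A=2, H=6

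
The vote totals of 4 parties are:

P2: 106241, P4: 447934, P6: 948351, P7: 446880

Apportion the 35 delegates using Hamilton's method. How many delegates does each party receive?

The standard divisor is 1949406/35 ≈ 55697.314.
Standard quotas: P2 1.9075, P4 8.0423, P6 17.0269, P7 8.0234.
Lower quotas: P2 1, P4 8, P6 17, P7 8 (sum 34, leaving 1 seat).
Remainders in descending order: P2 0.9075, P4 0.0423, P6 0.0269, P7 0.0234.
The surplus seat goes to P2.

P2: 2, P4: 8, P6: 17, P7: 8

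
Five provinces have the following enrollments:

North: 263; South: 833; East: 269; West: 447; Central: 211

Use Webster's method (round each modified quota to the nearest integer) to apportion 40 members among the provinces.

North: 5, South: 17, East: 5, West: 9, Central: 4

Standard divisor 2023/40 ≈ 50.575; standard quotas: North 5.200, South 16.471, East 5.319, West 8.838, Central 4.172.
Rounding to the nearest integer gives 5, 16, 5, 9, 4 = 39 seats, so the divisor must be adjusted.
With modified divisor 50: modified quotas North 5.260, South 16.660, East 5.380, West 8.940, Central 4.220.
Rounding to the nearest integer: North 5, South 17, East 5, West 9, Central 4 (total 40).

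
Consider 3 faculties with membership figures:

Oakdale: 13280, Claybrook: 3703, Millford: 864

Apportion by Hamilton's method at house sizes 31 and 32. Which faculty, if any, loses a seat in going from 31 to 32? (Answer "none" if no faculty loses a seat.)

Millford

At 31 seats: Oakdale 23, Claybrook 6, Millford 2.
At 32 seats: Oakdale 24, Claybrook 7, Millford 1.
Millford drops from 2 to 1.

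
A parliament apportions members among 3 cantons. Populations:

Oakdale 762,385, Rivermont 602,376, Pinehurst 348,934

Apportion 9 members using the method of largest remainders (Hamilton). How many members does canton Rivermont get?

3

Standard divisor: 1713695 ÷ 9 ≈ 190410.556.
Standard quotas: Oakdale 4.0039, Rivermont 3.1636, Pinehurst 1.8325.
Lower quotas: Oakdale 4, Rivermont 3, Pinehurst 1 (sum 8, leaving 1 seat).
Remainders in descending order: Pinehurst 0.8325, Rivermont 0.1636, Oakdale 0.0039.
The surplus seat goes to Pinehurst.
Rivermont receives 3.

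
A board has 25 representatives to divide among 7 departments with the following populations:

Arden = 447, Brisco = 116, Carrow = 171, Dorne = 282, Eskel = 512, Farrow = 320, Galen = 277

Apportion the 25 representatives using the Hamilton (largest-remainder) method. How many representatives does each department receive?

Total 2125; standard divisor 2125/25 = 85.
Standard quotas: Arden 5.259, Brisco 1.365, Carrow 2.012, Dorne 3.318, Eskel 6.024, Farrow 3.765, Galen 3.259.
Lower quotas: Arden 5, Brisco 1, Carrow 2, Dorne 3, Eskel 6, Farrow 3, Galen 3 (sum 23, leaving 2 seats).
Remainders in descending order: Farrow 0.765, Brisco 0.365, Dorne 0.318, Arden 0.259, Galen 0.259, Eskel 0.024, Carrow 0.012.
The surplus seats go to Farrow, Brisco.

Arden 5, Brisco 2, Carrow 2, Dorne 3, Eskel 6, Farrow 4, Galen 3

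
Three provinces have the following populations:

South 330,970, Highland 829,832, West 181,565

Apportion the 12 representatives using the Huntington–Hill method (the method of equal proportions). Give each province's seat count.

With divisor 119468: modified quotas South 2.770, Highland 6.946, West 1.520.
Geometric-mean thresholds: South √(2·3)=2.449, Highland √(6·7)=6.481, West √(1·2)=1.414.
Each quota rounded against its threshold gives South 3, Highland 7, West 2 (total 12).

South 3, Highland 7, West 2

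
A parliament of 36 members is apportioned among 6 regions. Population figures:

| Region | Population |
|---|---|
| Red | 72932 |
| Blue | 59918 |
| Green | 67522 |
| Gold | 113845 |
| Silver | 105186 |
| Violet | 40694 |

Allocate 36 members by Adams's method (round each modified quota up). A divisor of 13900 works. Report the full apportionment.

Red 6, Blue 5, Green 5, Gold 9, Silver 8, Violet 3

With modified divisor 13900: modified quotas Red 5.247, Blue 4.311, Green 4.858, Gold 8.190, Silver 7.567, Violet 2.928.
Rounding up: Red 6, Blue 5, Green 5, Gold 9, Silver 8, Violet 3 (total 36).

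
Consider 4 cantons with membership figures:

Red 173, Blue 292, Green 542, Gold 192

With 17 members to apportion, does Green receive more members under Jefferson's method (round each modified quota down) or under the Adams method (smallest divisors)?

Jefferson

Jefferson: Red 2, Blue 4, Green 8, Gold 3.
Adams: Red 3, Blue 4, Green 7, Gold 3.
Green gets 8 under Jefferson and 7 under Adams.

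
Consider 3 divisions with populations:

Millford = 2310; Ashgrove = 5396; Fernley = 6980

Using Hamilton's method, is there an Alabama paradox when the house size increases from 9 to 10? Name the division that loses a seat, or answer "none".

At 9 seats: Millford 2, Ashgrove 3, Fernley 4.
At 10 seats: Millford 1, Ashgrove 4, Fernley 5.
Millford drops from 2 to 1.

Millford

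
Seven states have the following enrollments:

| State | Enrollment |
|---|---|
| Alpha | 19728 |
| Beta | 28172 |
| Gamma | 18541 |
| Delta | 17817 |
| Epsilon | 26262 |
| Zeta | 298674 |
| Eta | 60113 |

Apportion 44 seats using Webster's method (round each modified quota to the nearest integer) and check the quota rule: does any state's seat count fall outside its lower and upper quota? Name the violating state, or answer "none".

Zeta

Standard quotas: Alpha 1.850, Beta 2.641, Gamma 1.738, Delta 1.670, Epsilon 2.462, Zeta 28.002, Eta 5.636.
Webster allocation: Alpha 2, Beta 3, Gamma 2, Delta 2, Epsilon 2, Zeta 27, Eta 6.
Zeta has quota 28.002 (lower 28, upper 29) but receives 27 — outside the quota interval.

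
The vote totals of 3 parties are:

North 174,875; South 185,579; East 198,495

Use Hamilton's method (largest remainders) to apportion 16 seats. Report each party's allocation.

Standard divisor: 558949 ÷ 16 ≈ 34934.312.
Standard quotas: North 5.0058, South 5.3122, East 5.6819.
Lower quotas: North 5, South 5, East 5 (sum 15, leaving 1 seat).
Remainders in descending order: East 0.6819, South 0.3122, North 0.0058.
Largest remainder: East receives the extra seat.

North: 5, South: 5, East: 6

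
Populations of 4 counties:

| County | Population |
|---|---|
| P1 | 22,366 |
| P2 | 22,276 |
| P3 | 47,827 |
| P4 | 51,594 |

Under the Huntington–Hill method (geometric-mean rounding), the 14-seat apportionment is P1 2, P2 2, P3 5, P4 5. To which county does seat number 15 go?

Priority for the next seat is population ÷ (√(s·(s+1))).
Priorities: P1 9130.881, P2 9094.139, P3 8731.976, P4 9419.733.
Highest priority: P4.

P4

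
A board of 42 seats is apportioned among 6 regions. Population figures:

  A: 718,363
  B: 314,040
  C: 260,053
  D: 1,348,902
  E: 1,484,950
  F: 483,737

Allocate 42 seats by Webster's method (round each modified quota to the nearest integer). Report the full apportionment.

Standard divisor 4610045/42 ≈ 109762.976; standard quotas: A 6.545, B 2.861, C 2.369, D 12.289, E 13.529, F 4.407.
Rounding to the nearest integer gives A 7, B 3, C 2, D 12, E 14, F 4 — total 42, matching the house size, so no adjustment is needed.

A 7; B 3; C 2; D 12; E 14; F 4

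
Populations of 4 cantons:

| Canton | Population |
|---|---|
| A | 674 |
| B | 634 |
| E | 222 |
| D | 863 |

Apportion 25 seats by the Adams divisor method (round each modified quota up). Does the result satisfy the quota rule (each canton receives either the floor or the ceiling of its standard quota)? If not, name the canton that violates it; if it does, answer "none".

Standard quotas: A 7.041, B 6.623, E 2.319, D 9.016.
Adams allocation: A 7, B 6, E 3, D 9.
Every allocation lies between the lower and upper quota.

none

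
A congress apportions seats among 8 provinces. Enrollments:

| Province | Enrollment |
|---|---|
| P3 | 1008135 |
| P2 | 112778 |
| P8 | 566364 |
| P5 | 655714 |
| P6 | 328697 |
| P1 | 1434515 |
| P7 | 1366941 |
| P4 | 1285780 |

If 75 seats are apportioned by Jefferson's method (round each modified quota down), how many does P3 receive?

Standard divisor 6758924/75 ≈ 90118.987; standard quotas: P3 11.187, P2 1.251, P8 6.285, P5 7.276, P6 3.647, P1 15.918, P7 15.168, P4 14.268.
Rounding down gives 11, 1, 6, 7, 3, 15, 15, 14 = 72 seats, so the divisor must be adjusted.
With modified divisor 84900: modified quotas P3 11.874, P2 1.328, P8 6.671, P5 7.723, P6 3.872, P1 16.897, P7 16.101, P4 15.145.
Rounding down: P3 11, P2 1, P8 6, P5 7, P6 3, P1 16, P7 16, P4 15 (total 75).
P3 receives 11.

11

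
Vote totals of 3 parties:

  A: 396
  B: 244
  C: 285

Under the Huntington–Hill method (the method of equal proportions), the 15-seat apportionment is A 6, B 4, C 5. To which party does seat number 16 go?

Priority for the next seat is population ÷ (√(s·(s+1))).
Priorities: A 61.104, B 54.560, C 52.034.
Highest priority: A.

A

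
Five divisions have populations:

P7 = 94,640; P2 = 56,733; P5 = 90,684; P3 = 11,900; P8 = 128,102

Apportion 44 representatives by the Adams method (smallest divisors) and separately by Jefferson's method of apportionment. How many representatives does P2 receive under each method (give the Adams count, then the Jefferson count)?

Adams: P7 11, P2 7, P5 10, P3 2, P8 14.
Jefferson: P7 11, P2 6, P5 11, P3 1, P8 15.
P2 gets 7 under Adams and 6 under Jefferson.

7 and 6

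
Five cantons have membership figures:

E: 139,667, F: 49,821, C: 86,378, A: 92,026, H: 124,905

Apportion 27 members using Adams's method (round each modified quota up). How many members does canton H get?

Standard divisor 492797/27 ≈ 18251.741; standard quotas: E 7.652, F 2.730, C 4.733, A 5.042, H 6.843.
Rounding up gives 8, 3, 5, 6, 7 = 29 seats, so the divisor must be adjusted.
With modified divisor 20400: modified quotas E 6.846, F 2.442, C 4.234, A 4.511, H 6.123.
Rounding up: E 7, F 3, C 5, A 5, H 7 (total 27).
H receives 7.

7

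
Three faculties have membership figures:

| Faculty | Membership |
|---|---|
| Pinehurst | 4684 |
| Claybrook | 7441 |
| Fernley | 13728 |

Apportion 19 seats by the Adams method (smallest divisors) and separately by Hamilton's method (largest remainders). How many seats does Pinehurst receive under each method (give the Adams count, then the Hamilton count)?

Adams: Pinehurst 4, Claybrook 5, Fernley 10.
Hamilton: Pinehurst 3, Claybrook 6, Fernley 10.
Pinehurst gets 4 under Adams and 3 under Hamilton.

4 and 3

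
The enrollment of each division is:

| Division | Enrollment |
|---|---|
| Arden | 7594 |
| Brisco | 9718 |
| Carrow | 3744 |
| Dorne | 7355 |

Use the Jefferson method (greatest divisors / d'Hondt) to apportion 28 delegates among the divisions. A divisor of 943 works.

Arden=8, Brisco=10, Carrow=3, Dorne=7

With modified divisor 943: modified quotas Arden 8.053, Brisco 10.305, Carrow 3.970, Dorne 7.800.
Rounding down: Arden 8, Brisco 10, Carrow 3, Dorne 7 (total 28).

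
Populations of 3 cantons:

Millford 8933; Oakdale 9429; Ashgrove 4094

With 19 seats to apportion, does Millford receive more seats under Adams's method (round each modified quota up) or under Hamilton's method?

Hamilton

Adams: Millford 7, Oakdale 8, Ashgrove 4.
Hamilton: Millford 8, Oakdale 8, Ashgrove 3.
Millford gets 7 under Adams and 8 under Hamilton.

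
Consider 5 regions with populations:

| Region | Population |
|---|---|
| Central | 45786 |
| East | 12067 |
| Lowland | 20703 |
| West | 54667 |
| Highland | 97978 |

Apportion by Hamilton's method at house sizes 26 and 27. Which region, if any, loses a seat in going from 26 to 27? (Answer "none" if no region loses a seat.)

East

At 26 seats: Central 5, East 2, Lowland 2, West 6, Highland 11.
At 27 seats: Central 5, East 1, Lowland 3, West 6, Highland 12.
East drops from 2 to 1.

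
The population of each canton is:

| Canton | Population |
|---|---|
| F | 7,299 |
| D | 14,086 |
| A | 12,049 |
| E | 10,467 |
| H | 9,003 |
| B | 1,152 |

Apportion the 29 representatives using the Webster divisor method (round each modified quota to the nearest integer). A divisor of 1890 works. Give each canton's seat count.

F 4, D 7, A 6, E 6, H 5, B 1

With modified divisor 1890: modified quotas F 3.862, D 7.453, A 6.375, E 5.538, H 4.763, B 0.610.
Rounding to the nearest integer: F 4, D 7, A 6, E 6, H 5, B 1 (total 29).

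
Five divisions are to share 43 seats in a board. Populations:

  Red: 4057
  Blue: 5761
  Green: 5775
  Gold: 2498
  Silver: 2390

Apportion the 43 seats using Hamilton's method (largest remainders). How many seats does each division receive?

Red: 9; Blue: 12; Green: 12; Gold: 5; Silver: 5

Standard divisor: 20481 ÷ 43 ≈ 476.302.
Standard quotas: Red 8.5177, Blue 12.0953, Green 12.1247, Gold 5.2446, Silver 5.0178.
Lower quotas: Red 8, Blue 12, Green 12, Gold 5, Silver 5 (sum 42, leaving 1 seat).
Remainders in descending order: Red 0.5177, Gold 0.2446, Green 0.1247, Blue 0.0953, Silver 0.0178.
Largest remainder: Red receives the extra seat.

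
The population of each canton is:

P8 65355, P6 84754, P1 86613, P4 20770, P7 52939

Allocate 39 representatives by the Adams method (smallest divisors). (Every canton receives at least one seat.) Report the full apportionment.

Standard divisor 310431/39 ≈ 7959.769; standard quotas: P8 8.211, P6 10.648, P1 10.881, P4 2.609, P7 6.651.
Rounding up gives 9, 11, 11, 3, 7 = 41 seats, so the divisor must be adjusted.
With modified divisor 8600: modified quotas P8 7.599, P6 9.855, P1 10.071, P4 2.415, P7 6.156.
Rounding up: P8 8, P6 10, P1 11, P4 3, P7 7 (total 39).

P8=8, P6=10, P1=11, P4=3, P7=7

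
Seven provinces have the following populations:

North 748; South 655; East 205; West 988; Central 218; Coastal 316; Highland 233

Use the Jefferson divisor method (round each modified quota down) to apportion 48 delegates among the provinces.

Standard divisor 3363/48 ≈ 70.062; standard quotas: North 10.676, South 9.349, East 2.926, West 14.102, Central 3.112, Coastal 4.510, Highland 3.326.
Rounding down gives 10, 9, 2, 14, 3, 4, 3 = 45 seats, so the divisor must be adjusted.
With modified divisor 65.7: modified quotas North 11.385, South 9.970, East 3.120, West 15.038, Central 3.318, Coastal 4.810, Highland 3.546.
Rounding down: North 11, South 9, East 3, West 15, Central 3, Coastal 4, Highland 3 (total 48).

North 11, South 9, East 3, West 15, Central 3, Coastal 4, Highland 3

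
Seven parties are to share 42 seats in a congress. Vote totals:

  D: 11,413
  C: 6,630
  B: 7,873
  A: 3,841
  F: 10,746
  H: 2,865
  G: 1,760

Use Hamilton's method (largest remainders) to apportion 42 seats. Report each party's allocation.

D=11, C=6, B=7, A=3, F=10, H=3, G=2

Total 45128; standard divisor 45128/42 ≈ 1074.476.
Standard quotas: D 10.6219, C 6.1704, B 7.3273, A 3.5748, F 10.0012, H 2.6664, G 1.6380.
Lower quotas: D 10, C 6, B 7, A 3, F 10, H 2, G 1 (sum 39, leaving 3 seats).
Remainders in descending order: H 0.6664, G 0.6380, D 0.6219, A 0.5748, B 0.3273, C 0.1704, F 0.0012.
Largest remainders: H, G, D receive the extra seats.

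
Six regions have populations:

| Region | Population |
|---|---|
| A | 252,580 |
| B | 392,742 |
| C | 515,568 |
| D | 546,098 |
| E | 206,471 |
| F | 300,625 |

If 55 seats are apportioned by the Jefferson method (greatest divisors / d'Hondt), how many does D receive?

Standard divisor 2214084/55 ≈ 40256.073; standard quotas: A 6.274, B 9.756, C 12.807, D 13.566, E 5.129, F 7.468.
Rounding down gives 6, 9, 12, 13, 5, 7 = 52 seats, so the divisor must be adjusted.
With modified divisor 38300: modified quotas A 6.595, B 10.254, C 13.461, D 14.258, E 5.391, F 7.849.
Rounding down: A 6, B 10, C 13, D 14, E 5, F 7 (total 55).
D receives 14.

14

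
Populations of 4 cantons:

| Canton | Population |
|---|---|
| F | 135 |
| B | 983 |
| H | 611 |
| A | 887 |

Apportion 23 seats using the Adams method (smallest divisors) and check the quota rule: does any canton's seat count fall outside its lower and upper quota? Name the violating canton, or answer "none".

Standard quotas: F 1.187, B 8.643, H 5.372, A 7.799.
Adams allocation: F 2, B 8, H 5, A 8.
Every allocation lies between the lower and upper quota.

none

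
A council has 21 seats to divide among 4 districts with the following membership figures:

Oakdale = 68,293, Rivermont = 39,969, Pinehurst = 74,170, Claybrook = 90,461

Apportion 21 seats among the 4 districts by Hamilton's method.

Oakdale 5, Rivermont 3, Pinehurst 6, Claybrook 7

Standard divisor: 272893 ÷ 21 ≈ 12994.905.
Standard quotas: Oakdale 5.2554, Rivermont 3.0757, Pinehurst 5.7076, Claybrook 6.9613.
Lower quotas: Oakdale 5, Rivermont 3, Pinehurst 5, Claybrook 6 (sum 19, leaving 2 seats).
Remainders in descending order: Claybrook 0.9613, Pinehurst 0.7076, Oakdale 0.2554, Rivermont 0.0757.
The surplus seats go to Claybrook, Pinehurst.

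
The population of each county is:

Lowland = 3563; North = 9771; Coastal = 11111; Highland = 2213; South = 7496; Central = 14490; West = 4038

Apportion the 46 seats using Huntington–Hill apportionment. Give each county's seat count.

With divisor 1158: modified quotas Lowland 3.077, North 8.438, Coastal 9.595, Highland 1.911, South 6.473, Central 12.513, West 3.487.
Geometric-mean thresholds: Lowland √(3·4)=3.464, North √(8·9)=8.485, Coastal √(9·10)=9.487, Highland √(1·2)=1.414, South √(6·7)=6.481, Central √(12·13)=12.490, West √(3·4)=3.464.
Each quota rounded against its threshold gives Lowland 3, North 8, Coastal 10, Highland 2, South 6, Central 13, West 4 (total 46).

Lowland=3, North=8, Coastal=10, Highland=2, South=6, Central=13, West=4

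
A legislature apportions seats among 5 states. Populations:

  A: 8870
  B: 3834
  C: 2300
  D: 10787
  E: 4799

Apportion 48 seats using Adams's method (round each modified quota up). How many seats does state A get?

Standard divisor 30590/48 ≈ 637.292; standard quotas: A 13.918, B 6.016, C 3.609, D 16.926, E 7.530.
Rounding up gives 14, 7, 4, 17, 8 = 50 seats, so the divisor must be adjusted.
With modified divisor 680: modified quotas A 13.044, B 5.638, C 3.382, D 15.863, E 7.057.
Rounding up: A 14, B 6, C 4, D 16, E 8 (total 48).
A receives 14.

14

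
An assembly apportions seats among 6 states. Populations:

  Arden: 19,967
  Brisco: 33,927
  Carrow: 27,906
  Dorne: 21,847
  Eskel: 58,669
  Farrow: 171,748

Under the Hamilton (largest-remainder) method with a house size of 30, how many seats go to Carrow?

Standard divisor: 334064 ÷ 30 ≈ 11135.467.
Standard quotas: Arden 1.7931, Brisco 3.0468, Carrow 2.5060, Dorne 1.9619, Eskel 5.2687, Farrow 15.4235.
Lower quotas: Arden 1, Brisco 3, Carrow 2, Dorne 1, Eskel 5, Farrow 15 (sum 27, leaving 3 seats).
Remainders in descending order: Dorne 0.9619, Arden 0.7931, Carrow 0.5060, Farrow 0.4235, Eskel 0.2687, Brisco 0.0468.
Largest remainders: Dorne, Arden, Carrow receive the extra seats.
Carrow receives 3.

3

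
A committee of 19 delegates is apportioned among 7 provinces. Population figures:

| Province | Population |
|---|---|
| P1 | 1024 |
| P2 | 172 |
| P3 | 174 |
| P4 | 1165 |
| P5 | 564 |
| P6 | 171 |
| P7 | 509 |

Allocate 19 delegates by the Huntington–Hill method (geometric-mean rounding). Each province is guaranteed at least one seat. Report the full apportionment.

With divisor 210: modified quotas P1 4.876, P2 0.819, P3 0.829, P4 5.548, P5 2.686, P6 0.814, P7 2.424.
Geometric-mean thresholds: P1 √(4·5)=4.472, P2 (min 1), P3 (min 1), P4 √(5·6)=5.477, P5 √(2·3)=2.449, P6 (min 1), P7 √(2·3)=2.449.
Each quota rounded against its threshold gives P1 5, P2 1, P3 1, P4 6, P5 3, P6 1, P7 2 (total 19).

P1=5, P2=1, P3=1, P4=6, P5=3, P6=1, P7=2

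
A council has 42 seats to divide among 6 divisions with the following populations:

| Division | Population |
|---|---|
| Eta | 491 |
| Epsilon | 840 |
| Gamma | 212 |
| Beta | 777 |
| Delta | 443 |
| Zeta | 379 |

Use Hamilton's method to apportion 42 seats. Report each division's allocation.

Eta=7, Epsilon=11, Gamma=3, Beta=10, Delta=6, Zeta=5

Standard divisor: 3142 ÷ 42 ≈ 74.81.
Standard quotas: Eta 6.563, Epsilon 11.229, Gamma 2.834, Beta 10.386, Delta 5.922, Zeta 5.066.
Lower quotas: Eta 6, Epsilon 11, Gamma 2, Beta 10, Delta 5, Zeta 5 (sum 39, leaving 3 seats).
Remainders in descending order: Delta 0.922, Gamma 0.834, Eta 0.563, Beta 0.386, Epsilon 0.229, Zeta 0.066.
The surplus seats go to Delta, Gamma, Eta.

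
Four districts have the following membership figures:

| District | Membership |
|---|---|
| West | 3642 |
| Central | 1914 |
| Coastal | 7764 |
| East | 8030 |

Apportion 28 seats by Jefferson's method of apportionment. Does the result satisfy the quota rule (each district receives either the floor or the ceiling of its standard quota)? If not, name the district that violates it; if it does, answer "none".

none

Standard quotas: West 4.776, Central 2.510, Coastal 10.182, East 10.531.
Jefferson allocation: West 5, Central 2, Coastal 10, East 11.
Every allocation lies between the lower and upper quota.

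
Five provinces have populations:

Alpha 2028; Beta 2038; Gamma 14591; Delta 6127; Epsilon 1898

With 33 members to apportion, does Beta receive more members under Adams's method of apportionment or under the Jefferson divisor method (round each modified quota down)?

Adams

Adams: Alpha 3, Beta 3, Gamma 17, Delta 7, Epsilon 3.
Jefferson: Alpha 2, Beta 2, Gamma 19, Delta 8, Epsilon 2.
Beta gets 3 under Adams and 2 under Jefferson.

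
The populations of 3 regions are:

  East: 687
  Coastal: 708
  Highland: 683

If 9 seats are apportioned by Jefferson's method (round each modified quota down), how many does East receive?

3

Standard divisor 2078/9 ≈ 230.889; standard quotas: East 2.975, Coastal 3.066, Highland 2.958.
Rounding down gives 2, 3, 2 = 7 seats, so the divisor must be adjusted.
With modified divisor 200: modified quotas East 3.435, Coastal 3.540, Highland 3.415.
Rounding down: East 3, Coastal 3, Highland 3 (total 9).
East receives 3.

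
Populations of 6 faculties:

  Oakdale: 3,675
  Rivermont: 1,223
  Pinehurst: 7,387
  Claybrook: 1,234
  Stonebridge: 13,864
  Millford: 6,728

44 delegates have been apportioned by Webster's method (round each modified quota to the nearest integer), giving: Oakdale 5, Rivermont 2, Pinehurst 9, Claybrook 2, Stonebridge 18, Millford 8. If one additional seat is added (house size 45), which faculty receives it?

Priority for the next seat is population ÷ (current seats + 0.5).
Priorities: Oakdale 668.182, Rivermont 489.200, Pinehurst 777.579, Claybrook 493.600, Stonebridge 749.405, Millford 791.529.
Highest priority: Millford.

Millford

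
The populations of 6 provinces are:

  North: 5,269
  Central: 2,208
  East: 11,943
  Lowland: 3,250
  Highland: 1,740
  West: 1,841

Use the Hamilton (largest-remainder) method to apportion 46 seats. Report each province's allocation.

North: 9; Central: 4; East: 21; Lowland: 6; Highland: 3; West: 3

Standard divisor: 26251 ÷ 46 ≈ 570.674.
Standard quotas: North 9.2329, Central 3.8691, East 20.9279, Lowland 5.6950, Highland 3.0490, West 3.2260.
Lower quotas: North 9, Central 3, East 20, Lowland 5, Highland 3, West 3 (sum 43, leaving 3 seats).
Remainders in descending order: East 0.9279, Central 0.8691, Lowland 0.6950, North 0.2329, West 0.2260, Highland 0.0490.
Largest remainders: East, Central, Lowland receive the extra seats.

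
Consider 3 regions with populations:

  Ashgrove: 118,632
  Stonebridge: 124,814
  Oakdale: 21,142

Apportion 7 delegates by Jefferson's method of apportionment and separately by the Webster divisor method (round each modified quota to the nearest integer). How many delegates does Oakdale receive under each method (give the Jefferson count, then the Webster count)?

Jefferson: Ashgrove 3, Stonebridge 4, Oakdale 0.
Webster: Ashgrove 3, Stonebridge 3, Oakdale 1.
Oakdale gets 0 under Jefferson and 1 under Webster.

0 and 1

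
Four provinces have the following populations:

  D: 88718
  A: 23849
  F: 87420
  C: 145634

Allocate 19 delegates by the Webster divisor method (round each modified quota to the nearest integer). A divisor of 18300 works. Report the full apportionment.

D=5; A=1; F=5; C=8

With modified divisor 18300: modified quotas D 4.848, A 1.303, F 4.777, C 7.958.
Rounding to the nearest integer: D 5, A 1, F 5, C 8 (total 19).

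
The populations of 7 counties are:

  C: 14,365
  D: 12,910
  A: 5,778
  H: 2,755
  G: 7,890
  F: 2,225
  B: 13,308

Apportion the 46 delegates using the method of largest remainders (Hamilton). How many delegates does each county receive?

C=11; D=10; A=5; H=2; G=6; F=2; B=10

Standard divisor: 59231 ÷ 46 ≈ 1287.63.
Standard quotas: C 11.1562, D 10.0262, A 4.4873, H 2.1396, G 6.1275, F 1.7280, B 10.3353.
Lower quotas: C 11, D 10, A 4, H 2, G 6, F 1, B 10 (sum 44, leaving 2 seats).
Remainders in descending order: F 0.7280, A 0.4873, B 0.3353, C 0.1562, H 0.1396, G 0.1275, D 0.0262.
The surplus seats go to F, A.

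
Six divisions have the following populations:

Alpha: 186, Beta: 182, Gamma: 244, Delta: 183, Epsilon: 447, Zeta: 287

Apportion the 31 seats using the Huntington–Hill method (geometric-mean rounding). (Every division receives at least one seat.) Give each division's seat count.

With divisor 52.5: modified quotas Alpha 3.543, Beta 3.467, Gamma 4.648, Delta 3.486, Epsilon 8.514, Zeta 5.467.
Geometric-mean thresholds: Alpha √(3·4)=3.464, Beta √(3·4)=3.464, Gamma √(4·5)=4.472, Delta √(3·4)=3.464, Epsilon √(8·9)=8.485, Zeta √(5·6)=5.477.
Each quota rounded against its threshold gives Alpha 4, Beta 4, Gamma 5, Delta 4, Epsilon 9, Zeta 5 (total 31).

Alpha 4, Beta 4, Gamma 5, Delta 4, Epsilon 9, Zeta 5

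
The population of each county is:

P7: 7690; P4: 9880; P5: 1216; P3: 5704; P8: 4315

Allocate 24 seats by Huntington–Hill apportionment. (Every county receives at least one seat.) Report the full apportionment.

P7=6, P4=8, P5=1, P3=5, P8=4

With divisor 1216: modified quotas P7 6.324, P4 8.125, P5 1.000, P3 4.691, P8 3.549.
Geometric-mean thresholds: P7 √(6·7)=6.481, P4 √(8·9)=8.485, P5 √(1·2)=1.414, P3 √(4·5)=4.472, P8 √(3·4)=3.464.
Each quota rounded against its threshold gives P7 6, P4 8, P5 1, P3 5, P8 4 (total 24).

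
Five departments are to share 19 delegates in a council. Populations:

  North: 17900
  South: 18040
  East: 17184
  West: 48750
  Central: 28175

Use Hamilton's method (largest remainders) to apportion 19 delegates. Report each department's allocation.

North: 3, South: 3, East: 2, West: 7, Central: 4

Total 130049; standard divisor 130049/19 ≈ 6844.684.
Standard quotas: North 2.6152, South 2.6356, East 2.5106, West 7.1223, Central 4.1163.
Lower quotas: North 2, South 2, East 2, West 7, Central 4 (sum 17, leaving 2 seats).
Remainders in descending order: South 0.6356, North 0.6152, East 0.5106, West 0.1223, Central 0.1163.
Largest remainders: South, North receive the extra seats.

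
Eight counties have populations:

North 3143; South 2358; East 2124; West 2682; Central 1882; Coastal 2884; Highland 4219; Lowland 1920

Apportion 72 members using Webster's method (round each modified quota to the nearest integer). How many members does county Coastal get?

Standard divisor 21212/72 ≈ 294.611; standard quotas: North 10.668, South 8.004, East 7.210, West 9.104, Central 6.388, Coastal 9.789, Highland 14.321, Lowland 6.517.
Rounding to the nearest integer gives North 11, South 8, East 7, West 9, Central 6, Coastal 10, Highland 14, Lowland 7 — total 72, matching the house size, so no adjustment is needed.
Coastal receives 10.

10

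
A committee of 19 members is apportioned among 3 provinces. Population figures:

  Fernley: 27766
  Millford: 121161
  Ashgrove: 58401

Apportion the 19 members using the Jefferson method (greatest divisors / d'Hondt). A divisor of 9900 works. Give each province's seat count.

Fernley 2, Millford 12, Ashgrove 5

With modified divisor 9900: modified quotas Fernley 2.805, Millford 12.238, Ashgrove 5.899.
Rounding down: Fernley 2, Millford 12, Ashgrove 5 (total 19).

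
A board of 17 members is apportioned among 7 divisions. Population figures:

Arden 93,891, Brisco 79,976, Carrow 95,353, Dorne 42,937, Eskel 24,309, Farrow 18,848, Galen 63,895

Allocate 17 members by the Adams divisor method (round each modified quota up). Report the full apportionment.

Standard divisor 419209/17 ≈ 24659.353; standard quotas: Arden 3.808, Brisco 3.243, Carrow 3.867, Dorne 1.741, Eskel 0.986, Farrow 0.764, Galen 2.591.
Rounding up gives 4, 4, 4, 2, 1, 1, 3 = 19 seats, so the divisor must be adjusted.
With modified divisor 31540: modified quotas Arden 2.977, Brisco 2.536, Carrow 3.023, Dorne 1.361, Eskel 0.771, Farrow 0.598, Galen 2.026.
Rounding up: Arden 3, Brisco 3, Carrow 4, Dorne 2, Eskel 1, Farrow 1, Galen 3 (total 17).

Arden=3; Brisco=3; Carrow=4; Dorne=2; Eskel=1; Farrow=1; Galen=3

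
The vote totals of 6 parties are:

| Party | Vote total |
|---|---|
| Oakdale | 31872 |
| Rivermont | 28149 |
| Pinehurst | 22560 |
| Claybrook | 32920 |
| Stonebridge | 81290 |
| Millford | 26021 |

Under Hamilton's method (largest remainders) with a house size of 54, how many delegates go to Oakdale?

The standard divisor is 222812/54 ≈ 4126.148.
Standard quotas: Oakdale 7.7244, Rivermont 6.8221, Pinehurst 5.4676, Claybrook 7.9784, Stonebridge 19.7012, Millford 6.3064.
Lower quotas: Oakdale 7, Rivermont 6, Pinehurst 5, Claybrook 7, Stonebridge 19, Millford 6 (sum 50, leaving 4 seats).
Remainders in descending order: Claybrook 0.9784, Rivermont 0.8221, Oakdale 0.7244, Stonebridge 0.7012, Pinehurst 0.4676, Millford 0.3064.
The surplus seats go to Claybrook, Rivermont, Oakdale, Stonebridge.
Oakdale receives 8.

8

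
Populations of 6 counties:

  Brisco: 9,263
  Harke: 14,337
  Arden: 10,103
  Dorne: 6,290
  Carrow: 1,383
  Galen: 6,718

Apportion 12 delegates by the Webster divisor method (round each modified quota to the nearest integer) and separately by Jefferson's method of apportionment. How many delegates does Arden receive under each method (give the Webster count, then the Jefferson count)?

2 and 3

Webster: Brisco 2, Harke 4, Arden 2, Dorne 2, Carrow 0, Galen 2.
Jefferson: Brisco 2, Harke 4, Arden 3, Dorne 1, Carrow 0, Galen 2.
Arden gets 2 under Webster and 3 under Jefferson.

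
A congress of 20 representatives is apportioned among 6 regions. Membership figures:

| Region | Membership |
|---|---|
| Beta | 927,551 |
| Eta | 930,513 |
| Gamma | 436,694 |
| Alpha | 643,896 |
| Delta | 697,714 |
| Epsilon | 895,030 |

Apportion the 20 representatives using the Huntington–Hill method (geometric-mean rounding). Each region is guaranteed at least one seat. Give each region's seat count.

With divisor 233221: modified quotas Beta 3.977, Eta 3.990, Gamma 1.872, Alpha 2.761, Delta 2.992, Epsilon 3.838.
Geometric-mean thresholds: Beta √(3·4)=3.464, Eta √(3·4)=3.464, Gamma √(1·2)=1.414, Alpha √(2·3)=2.449, Delta √(2·3)=2.449, Epsilon √(3·4)=3.464.
Each quota rounded against its threshold gives Beta 4, Eta 4, Gamma 2, Alpha 3, Delta 3, Epsilon 4 (total 20).

Beta 4, Eta 4, Gamma 2, Alpha 3, Delta 3, Epsilon 4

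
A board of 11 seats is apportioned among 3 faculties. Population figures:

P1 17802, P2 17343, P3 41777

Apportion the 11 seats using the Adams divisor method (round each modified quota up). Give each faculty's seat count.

P1: 3, P2: 3, P3: 5

Standard divisor 76922/11 ≈ 6992.909; standard quotas: P1 2.546, P2 2.480, P3 5.974.
Rounding up gives 3, 3, 6 = 12 seats, so the divisor must be adjusted.
With modified divisor 8500: modified quotas P1 2.094, P2 2.040, P3 4.915.
Rounding up: P1 3, P2 3, P3 5 (total 11).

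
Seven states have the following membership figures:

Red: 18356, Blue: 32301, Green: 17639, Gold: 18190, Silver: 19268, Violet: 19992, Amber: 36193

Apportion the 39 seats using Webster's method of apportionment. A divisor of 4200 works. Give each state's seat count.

With modified divisor 4200: modified quotas Red 4.370, Blue 7.691, Green 4.200, Gold 4.331, Silver 4.588, Violet 4.760, Amber 8.617.
Rounding to the nearest integer: Red 4, Blue 8, Green 4, Gold 4, Silver 5, Violet 5, Amber 9 (total 39).

Red 4, Blue 8, Green 4, Gold 4, Silver 5, Violet 5, Amber 9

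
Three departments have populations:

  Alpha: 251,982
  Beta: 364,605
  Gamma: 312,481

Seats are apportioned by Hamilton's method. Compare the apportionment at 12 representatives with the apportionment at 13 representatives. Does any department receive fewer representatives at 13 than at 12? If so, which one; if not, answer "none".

At 12 seats: Alpha 3, Beta 5, Gamma 4.
At 13 seats: Alpha 4, Beta 5, Gamma 4.
No department's allocation decreased.

none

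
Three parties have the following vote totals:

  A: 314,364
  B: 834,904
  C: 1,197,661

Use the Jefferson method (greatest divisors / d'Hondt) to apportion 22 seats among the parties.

Standard divisor 2346929/22 ≈ 106678.591; standard quotas: A 2.947, B 7.826, C 11.227.
Rounding down gives 2, 7, 11 = 20 seats, so the divisor must be adjusted.
With modified divisor 102100: modified quotas A 3.079, B 8.177, C 11.730.
Rounding down: A 3, B 8, C 11 (total 22).

A 3, B 8, C 11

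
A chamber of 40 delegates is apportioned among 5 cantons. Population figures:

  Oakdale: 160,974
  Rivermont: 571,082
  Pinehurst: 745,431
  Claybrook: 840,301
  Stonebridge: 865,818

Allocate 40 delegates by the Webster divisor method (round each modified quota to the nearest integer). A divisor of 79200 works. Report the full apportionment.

Oakdale: 2, Rivermont: 7, Pinehurst: 9, Claybrook: 11, Stonebridge: 11

With modified divisor 79200: modified quotas Oakdale 2.033, Rivermont 7.211, Pinehurst 9.412, Claybrook 10.610, Stonebridge 10.932.
Rounding to the nearest integer: Oakdale 2, Rivermont 7, Pinehurst 9, Claybrook 11, Stonebridge 11 (total 40).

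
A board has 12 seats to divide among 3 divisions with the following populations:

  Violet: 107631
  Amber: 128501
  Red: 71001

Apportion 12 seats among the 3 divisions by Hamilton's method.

Violet 4, Amber 5, Red 3

The standard divisor is 307133/12 ≈ 25594.417.
Standard quotas: Violet 4.2053, Amber 5.0207, Red 2.7741.
Lower quotas: Violet 4, Amber 5, Red 2 (sum 11, leaving 1 seat).
Remainders in descending order: Red 0.7741, Violet 0.2053, Amber 0.0207.
The surplus seat goes to Red.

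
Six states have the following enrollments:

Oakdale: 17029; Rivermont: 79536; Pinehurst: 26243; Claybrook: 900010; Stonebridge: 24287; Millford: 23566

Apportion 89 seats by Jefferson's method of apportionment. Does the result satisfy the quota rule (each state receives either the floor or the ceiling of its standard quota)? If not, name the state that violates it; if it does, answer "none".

Claybrook

Standard quotas: Oakdale 1.416, Rivermont 6.611, Pinehurst 2.181, Claybrook 74.814, Stonebridge 2.019, Millford 1.959.
Jefferson allocation: Oakdale 1, Rivermont 6, Pinehurst 2, Claybrook 76, Stonebridge 2, Millford 2.
Claybrook has quota 74.814 (lower 74, upper 75) but receives 76 — outside the quota interval.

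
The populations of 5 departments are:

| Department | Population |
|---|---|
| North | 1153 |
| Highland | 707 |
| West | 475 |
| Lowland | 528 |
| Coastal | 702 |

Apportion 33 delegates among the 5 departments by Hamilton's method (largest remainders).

North: 11, Highland: 7, West: 4, Lowland: 5, Coastal: 6

The standard divisor is 3565/33 ≈ 108.03.
Standard quotas: North 10.673, Highland 6.544, West 4.397, Lowland 4.888, Coastal 6.498.
Lower quotas: North 10, Highland 6, West 4, Lowland 4, Coastal 6 (sum 30, leaving 3 seats).
Remainders in descending order: Lowland 0.888, North 0.673, Highland 0.544, Coastal 0.498, West 0.397.
Largest remainders: Lowland, North, Highland receive the extra seats.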